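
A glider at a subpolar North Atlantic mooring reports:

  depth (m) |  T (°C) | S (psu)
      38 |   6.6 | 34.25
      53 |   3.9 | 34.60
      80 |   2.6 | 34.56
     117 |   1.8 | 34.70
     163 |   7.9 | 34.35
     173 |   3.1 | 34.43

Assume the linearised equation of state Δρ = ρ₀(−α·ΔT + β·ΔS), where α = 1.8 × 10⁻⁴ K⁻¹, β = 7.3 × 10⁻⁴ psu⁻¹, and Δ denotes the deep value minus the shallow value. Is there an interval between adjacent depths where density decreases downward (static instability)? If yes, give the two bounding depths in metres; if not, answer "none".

Evaluate Δρ/ρ₀ = −αΔT + βΔS across each adjacent pair:
  38–53 m: −αΔT+βΔS = −(1.8 × 10⁻⁴)(-2.7)+(7.3 × 10⁻⁴)(+0.35) = 7.4 × 10⁻⁴ → stable
  53–80 m: −αΔT+βΔS = −(1.8 × 10⁻⁴)(-1.3)+(7.3 × 10⁻⁴)(-0.04) = 2.0 × 10⁻⁴ → stable
  80–117 m: −αΔT+βΔS = −(1.8 × 10⁻⁴)(-0.8)+(7.3 × 10⁻⁴)(+0.14) = 2.5 × 10⁻⁴ → stable
  117–163 m: −αΔT+βΔS = −(1.8 × 10⁻⁴)(+6.1)+(7.3 × 10⁻⁴)(-0.35) = -1.4 × 10⁻³ → UNSTABLE
  163–173 m: −αΔT+βΔS = −(1.8 × 10⁻⁴)(-4.8)+(7.3 × 10⁻⁴)(+0.08) = 9.2 × 10⁻⁴ → stable
The 117–163 m interval has Δρ < 0: lighter water underlies denser water.

117–163 m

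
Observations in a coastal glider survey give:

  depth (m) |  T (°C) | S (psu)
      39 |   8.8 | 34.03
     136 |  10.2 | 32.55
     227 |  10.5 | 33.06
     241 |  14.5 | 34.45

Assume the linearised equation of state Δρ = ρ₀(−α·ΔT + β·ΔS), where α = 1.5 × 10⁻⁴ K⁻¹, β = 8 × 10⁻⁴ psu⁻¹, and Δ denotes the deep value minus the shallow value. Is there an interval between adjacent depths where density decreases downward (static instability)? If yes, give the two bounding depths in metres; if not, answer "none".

39–136 m

Evaluate Δρ/ρ₀ = −αΔT + βΔS across each adjacent pair:
  39–136 m: −αΔT+βΔS = −(1.5 × 10⁻⁴)(+1.4)+(8 × 10⁻⁴)(-1.48) = -1.4 × 10⁻³ → UNSTABLE
  136–227 m: −αΔT+βΔS = −(1.5 × 10⁻⁴)(+0.3)+(8 × 10⁻⁴)(+0.51) = 3.6 × 10⁻⁴ → stable
  227–241 m: −αΔT+βΔS = −(1.5 × 10⁻⁴)(+4.0)+(8 × 10⁻⁴)(+1.39) = 5.1 × 10⁻⁴ → stable
The 39–136 m interval has Δρ < 0: lighter water underlies denser water.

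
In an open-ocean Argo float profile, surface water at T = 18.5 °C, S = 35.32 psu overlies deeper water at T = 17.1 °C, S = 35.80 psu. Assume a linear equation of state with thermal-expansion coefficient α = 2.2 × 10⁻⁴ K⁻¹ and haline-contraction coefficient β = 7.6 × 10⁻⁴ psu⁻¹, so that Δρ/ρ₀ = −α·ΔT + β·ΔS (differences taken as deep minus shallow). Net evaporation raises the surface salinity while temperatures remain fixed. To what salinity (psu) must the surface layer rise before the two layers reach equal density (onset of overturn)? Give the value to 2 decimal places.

Neutral buoyancy requires −α(T_deep − T_surf) + β(S_deep − S_surf′) = 0.
S_surf′ = S_deep − (α/β)·ΔT = 35.80 − (2.2 × 10⁻⁴/7.6 × 10⁻⁴)·(-1.4) = 36.2053 psu.
Increase required: 36.2053 − 35.32 = 0.8853 psu.

36.21 psu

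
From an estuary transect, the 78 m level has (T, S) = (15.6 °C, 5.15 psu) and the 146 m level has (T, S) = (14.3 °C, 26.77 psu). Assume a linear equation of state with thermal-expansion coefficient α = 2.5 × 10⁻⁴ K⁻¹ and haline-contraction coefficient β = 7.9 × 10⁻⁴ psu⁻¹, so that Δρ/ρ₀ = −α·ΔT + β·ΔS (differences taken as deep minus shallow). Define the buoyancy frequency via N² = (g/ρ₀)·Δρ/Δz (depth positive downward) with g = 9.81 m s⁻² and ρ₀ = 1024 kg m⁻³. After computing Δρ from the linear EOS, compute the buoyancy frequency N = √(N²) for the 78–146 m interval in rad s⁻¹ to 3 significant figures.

0.0501 rad s⁻¹

ΔT = -1.3 K, ΔS = +21.62 psu (deep − shallow).
Δρ/ρ₀ = −αΔT + βΔS = 3.25 × 10⁻⁴ + 0.0170798 = 0.0174048, so Δρ ≈ 17.82 kg m⁻³.
N² = (g/ρ₀)·Δρ/Δz = g·(Δρ/ρ₀)/Δz = 9.81 × 0.0174048 / 68 = 2.5109 × 10⁻³ s⁻².
N = √(2.5109 × 10⁻³) = 0.050109 rad s⁻¹ ≈ 0.0501 rad s⁻¹.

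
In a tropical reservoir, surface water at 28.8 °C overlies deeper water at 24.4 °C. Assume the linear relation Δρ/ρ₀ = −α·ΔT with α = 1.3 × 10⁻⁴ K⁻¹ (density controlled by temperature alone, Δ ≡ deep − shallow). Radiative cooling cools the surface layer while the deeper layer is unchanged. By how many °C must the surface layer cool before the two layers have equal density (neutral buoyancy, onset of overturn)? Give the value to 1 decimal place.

4.4 °C

With temperature the only control, equal density requires T_surf′ = T_deep.
T_surf′ = 24.4 °C.
Cooling required: 28.8 − 24.4 = 4.4 °C.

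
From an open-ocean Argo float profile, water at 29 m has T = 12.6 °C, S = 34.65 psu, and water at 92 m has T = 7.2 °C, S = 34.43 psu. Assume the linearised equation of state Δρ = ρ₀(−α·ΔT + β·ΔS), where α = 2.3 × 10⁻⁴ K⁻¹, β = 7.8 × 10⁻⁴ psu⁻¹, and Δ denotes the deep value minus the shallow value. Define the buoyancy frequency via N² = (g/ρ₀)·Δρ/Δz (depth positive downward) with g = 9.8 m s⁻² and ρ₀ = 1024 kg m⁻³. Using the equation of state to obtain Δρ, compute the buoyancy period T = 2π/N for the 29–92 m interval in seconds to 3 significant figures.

487 s

ΔT = -5.4 K, ΔS = -0.22 psu (deep − shallow).
Δρ/ρ₀ = −αΔT + βΔS = 1.242 × 10⁻³ − 1.716 × 10⁻⁴ = 1.0704 × 10⁻³, so Δρ ≈ 1.096 kg m⁻³.
N² = (g/ρ₀)·Δρ/Δz = g·(Δρ/ρ₀)/Δz = 9.8 × 1.0704 × 10⁻³ / 63 = 1.6651 × 10⁻⁴ s⁻².
N = √(1.6651 × 10⁻⁴) = 0.012904 rad s⁻¹ → T = 2π/N = 486.92 s ≈ 487 s.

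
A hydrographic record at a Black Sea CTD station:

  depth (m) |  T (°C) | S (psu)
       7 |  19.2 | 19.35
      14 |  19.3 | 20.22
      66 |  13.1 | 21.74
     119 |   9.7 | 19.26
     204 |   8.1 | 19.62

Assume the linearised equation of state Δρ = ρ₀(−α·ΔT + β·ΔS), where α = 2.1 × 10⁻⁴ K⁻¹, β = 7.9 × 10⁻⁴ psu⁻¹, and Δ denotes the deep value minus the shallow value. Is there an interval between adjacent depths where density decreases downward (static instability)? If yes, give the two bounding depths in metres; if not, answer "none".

Evaluate Δρ/ρ₀ = −αΔT + βΔS across each adjacent pair:
  7–14 m: −αΔT+βΔS = −(2.1 × 10⁻⁴)(+0.1)+(7.9 × 10⁻⁴)(+0.87) = 6.7 × 10⁻⁴ → stable
  14–66 m: −αΔT+βΔS = −(2.1 × 10⁻⁴)(-6.2)+(7.9 × 10⁻⁴)(+1.52) = 2.5 × 10⁻³ → stable
  66–119 m: −αΔT+βΔS = −(2.1 × 10⁻⁴)(-3.4)+(7.9 × 10⁻⁴)(-2.48) = -1.2 × 10⁻³ → UNSTABLE
  119–204 m: −αΔT+βΔS = −(2.1 × 10⁻⁴)(-1.6)+(7.9 × 10⁻⁴)(+0.36) = 6.2 × 10⁻⁴ → stable
The 66–119 m interval has Δρ < 0: lighter water underlies denser water.

66–119 m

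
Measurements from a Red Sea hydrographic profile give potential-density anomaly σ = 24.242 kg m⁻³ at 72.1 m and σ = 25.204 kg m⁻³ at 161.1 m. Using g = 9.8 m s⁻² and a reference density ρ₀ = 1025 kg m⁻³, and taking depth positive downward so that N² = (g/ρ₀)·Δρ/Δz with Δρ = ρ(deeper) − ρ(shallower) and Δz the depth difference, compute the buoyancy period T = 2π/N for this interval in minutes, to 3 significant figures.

Δρ = 1025.204 − 1024.242 = 0.962 kg m⁻³ over Δz = 161.1 − 72.1 = 89 m.
N² = (9.8/1025) × (0.962/89) = 1.0334 × 10⁻⁴ s⁻².
N = √(1.0334 × 10⁻⁴) = 0.010166 rad s⁻¹, so T = 2π/N = 618.06 s = 10.301 min ≈ 10.3 min.

10.3 min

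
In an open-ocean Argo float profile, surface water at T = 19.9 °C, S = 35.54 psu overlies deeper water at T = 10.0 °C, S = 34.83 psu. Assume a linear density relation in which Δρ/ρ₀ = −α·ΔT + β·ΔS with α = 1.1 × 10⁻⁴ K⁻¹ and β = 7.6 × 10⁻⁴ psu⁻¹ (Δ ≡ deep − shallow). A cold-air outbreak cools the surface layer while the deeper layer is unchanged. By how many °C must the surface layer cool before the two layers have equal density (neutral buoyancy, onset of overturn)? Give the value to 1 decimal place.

5.0 °C

Neutral buoyancy requires Δρ = 0, i.e. −α(T_deep − T_surf′) + β(S_deep − S_surf) = 0.
T_surf′ = T_deep − (β/α)·ΔS = 10.0 − (7.6 × 10⁻⁴/1.1 × 10⁻⁴)·(-0.71) = 14.905 °C.
Cooling required: 19.9 − (14.905) = 4.995 °C.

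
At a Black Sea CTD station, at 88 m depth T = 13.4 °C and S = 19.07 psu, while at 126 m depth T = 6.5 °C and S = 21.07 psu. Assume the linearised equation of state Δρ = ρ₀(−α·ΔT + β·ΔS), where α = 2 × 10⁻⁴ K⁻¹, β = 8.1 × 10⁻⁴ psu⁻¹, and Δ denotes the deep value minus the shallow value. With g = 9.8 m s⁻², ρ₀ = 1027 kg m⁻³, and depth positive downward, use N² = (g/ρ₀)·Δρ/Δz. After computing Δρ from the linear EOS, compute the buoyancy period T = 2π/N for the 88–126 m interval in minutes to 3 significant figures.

ΔT = -6.9 K, ΔS = +2.00 psu (deep − shallow).
Δρ/ρ₀ = −αΔT + βΔS = 1.38 × 10⁻³ + 1.62 × 10⁻³ = 3.00 × 10⁻³, so Δρ ≈ 3.081 kg m⁻³.
N² = (g/ρ₀)·Δρ/Δz = g·(Δρ/ρ₀)/Δz = 9.8 × 3.00 × 10⁻³ / 38 = 7.7368 × 10⁻⁴ s⁻².
N = √(7.7368 × 10⁻⁴) = 0.027815 rad s⁻¹ → T = 2π/N = 225.89 s = 3.7648 min ≈ 3.76 min.

3.76 min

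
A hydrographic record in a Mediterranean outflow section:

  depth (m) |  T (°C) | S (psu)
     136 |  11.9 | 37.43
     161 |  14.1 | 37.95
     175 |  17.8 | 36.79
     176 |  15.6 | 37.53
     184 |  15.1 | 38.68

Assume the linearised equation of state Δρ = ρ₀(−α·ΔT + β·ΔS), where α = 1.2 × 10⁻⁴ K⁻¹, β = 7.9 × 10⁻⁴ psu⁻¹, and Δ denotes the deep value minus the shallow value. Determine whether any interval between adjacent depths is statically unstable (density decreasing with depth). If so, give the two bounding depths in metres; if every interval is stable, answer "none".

Evaluate Δρ/ρ₀ = −αΔT + βΔS across each adjacent pair:
  136–161 m: −αΔT+βΔS = −(1.2 × 10⁻⁴)(+2.2)+(7.9 × 10⁻⁴)(+0.52) = 1.5 × 10⁻⁴ → stable
  161–175 m: −αΔT+βΔS = −(1.2 × 10⁻⁴)(+3.7)+(7.9 × 10⁻⁴)(-1.16) = -1.4 × 10⁻³ → UNSTABLE
  175–176 m: −αΔT+βΔS = −(1.2 × 10⁻⁴)(-2.2)+(7.9 × 10⁻⁴)(+0.74) = 8.5 × 10⁻⁴ → stable
  176–184 m: −αΔT+βΔS = −(1.2 × 10⁻⁴)(-0.5)+(7.9 × 10⁻⁴)(+1.15) = 9.7 × 10⁻⁴ → stable
The 161–175 m interval has Δρ < 0: lighter water underlies denser water.

161–175 m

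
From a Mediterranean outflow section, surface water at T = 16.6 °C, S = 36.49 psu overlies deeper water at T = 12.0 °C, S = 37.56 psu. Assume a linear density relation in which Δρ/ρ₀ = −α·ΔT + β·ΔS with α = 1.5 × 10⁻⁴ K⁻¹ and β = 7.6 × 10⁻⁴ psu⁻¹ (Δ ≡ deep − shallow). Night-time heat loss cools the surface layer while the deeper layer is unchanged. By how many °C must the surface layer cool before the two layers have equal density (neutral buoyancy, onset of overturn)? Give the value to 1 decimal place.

10.0 °C

Neutral buoyancy requires Δρ = 0, i.e. −α(T_deep − T_surf′) + β(S_deep − S_surf) = 0.
T_surf′ = T_deep − (β/α)·ΔS = 12.0 − (7.6 × 10⁻⁴/1.5 × 10⁻⁴)·(+1.07) = 6.579 °C.
Cooling required: 16.6 − (6.579) = 10.021 °C.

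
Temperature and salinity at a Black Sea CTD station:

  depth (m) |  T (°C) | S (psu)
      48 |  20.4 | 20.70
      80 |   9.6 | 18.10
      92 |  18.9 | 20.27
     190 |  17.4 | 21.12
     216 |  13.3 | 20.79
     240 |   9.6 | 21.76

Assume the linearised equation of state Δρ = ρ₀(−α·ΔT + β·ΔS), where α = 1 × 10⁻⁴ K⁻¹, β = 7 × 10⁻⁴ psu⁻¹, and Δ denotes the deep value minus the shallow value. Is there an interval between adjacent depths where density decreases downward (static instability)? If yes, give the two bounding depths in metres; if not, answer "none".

48–80 m

Evaluate Δρ/ρ₀ = −αΔT + βΔS across each adjacent pair:
  48–80 m: −αΔT+βΔS = −(1 × 10⁻⁴)(-10.8)+(7 × 10⁻⁴)(-2.60) = -7.4 × 10⁻⁴ → UNSTABLE
  80–92 m: −αΔT+βΔS = −(1 × 10⁻⁴)(+9.3)+(7 × 10⁻⁴)(+2.17) = 5.9 × 10⁻⁴ → stable
  92–190 m: −αΔT+βΔS = −(1 × 10⁻⁴)(-1.5)+(7 × 10⁻⁴)(+0.85) = 7.5 × 10⁻⁴ → stable
  190–216 m: −αΔT+βΔS = −(1 × 10⁻⁴)(-4.1)+(7 × 10⁻⁴)(-0.33) = 1.8 × 10⁻⁴ → stable
  216–240 m: −αΔT+βΔS = −(1 × 10⁻⁴)(-3.7)+(7 × 10⁻⁴)(+0.97) = 1.0 × 10⁻³ → stable
The 48–80 m interval has Δρ < 0: lighter water underlies denser water.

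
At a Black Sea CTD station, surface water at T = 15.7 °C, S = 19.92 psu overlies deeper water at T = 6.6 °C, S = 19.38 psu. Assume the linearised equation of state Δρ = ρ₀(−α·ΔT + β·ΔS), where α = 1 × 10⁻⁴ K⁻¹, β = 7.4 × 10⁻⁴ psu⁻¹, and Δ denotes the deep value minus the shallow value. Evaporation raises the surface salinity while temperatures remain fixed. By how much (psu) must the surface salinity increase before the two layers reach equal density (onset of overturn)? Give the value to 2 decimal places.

Neutral buoyancy requires −α(T_deep − T_surf) + β(S_deep − S_surf′) = 0.
S_surf′ = S_deep − (α/β)·ΔT = 19.38 − (1 × 10⁻⁴/7.4 × 10⁻⁴)·(-9.1) = 20.6097 psu.
Increase required: 20.6097 − 19.92 = 0.6897 psu.

0.69 psu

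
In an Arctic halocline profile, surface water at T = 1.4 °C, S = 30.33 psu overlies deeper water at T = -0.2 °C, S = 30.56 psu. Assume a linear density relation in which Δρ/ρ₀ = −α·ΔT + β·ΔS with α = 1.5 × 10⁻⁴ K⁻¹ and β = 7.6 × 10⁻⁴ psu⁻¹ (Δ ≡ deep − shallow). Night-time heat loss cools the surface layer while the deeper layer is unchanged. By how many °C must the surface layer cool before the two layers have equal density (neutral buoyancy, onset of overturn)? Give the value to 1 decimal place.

2.8 °C

Neutral buoyancy requires Δρ = 0, i.e. −α(T_deep − T_surf′) + β(S_deep − S_surf) = 0.
T_surf′ = T_deep − (β/α)·ΔS = -0.2 − (7.6 × 10⁻⁴/1.5 × 10⁻⁴)·(+0.23) = -1.365 °C.
Cooling required: 1.4 − (-1.365) = 2.765 °C.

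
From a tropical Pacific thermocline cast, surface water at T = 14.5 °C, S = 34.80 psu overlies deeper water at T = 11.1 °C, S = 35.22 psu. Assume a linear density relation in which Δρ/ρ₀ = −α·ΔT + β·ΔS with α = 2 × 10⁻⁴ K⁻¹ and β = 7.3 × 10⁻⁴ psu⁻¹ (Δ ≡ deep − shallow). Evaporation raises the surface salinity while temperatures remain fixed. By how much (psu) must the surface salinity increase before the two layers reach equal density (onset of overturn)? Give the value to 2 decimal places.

1.35 psu

Neutral buoyancy requires −α(T_deep − T_surf) + β(S_deep − S_surf′) = 0.
S_surf′ = S_deep − (α/β)·ΔT = 35.22 − (2 × 10⁻⁴/7.3 × 10⁻⁴)·(-3.4) = 36.1515 psu.
Increase required: 36.1515 − 34.80 = 1.3515 psu.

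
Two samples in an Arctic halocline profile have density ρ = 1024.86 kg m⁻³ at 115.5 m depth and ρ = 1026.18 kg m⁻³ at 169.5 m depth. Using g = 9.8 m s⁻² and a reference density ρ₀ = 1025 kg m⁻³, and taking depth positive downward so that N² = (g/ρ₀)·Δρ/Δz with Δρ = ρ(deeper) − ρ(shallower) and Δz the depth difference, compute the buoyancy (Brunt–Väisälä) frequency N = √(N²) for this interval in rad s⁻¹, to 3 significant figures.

0.0153 rad s⁻¹

Δρ = 1026.18 − 1024.86 = 1.32 kg m⁻³ over Δz = 169.5 − 115.5 = 54 m.
N² = (9.8/1025) × (1.32/54) = 2.3371 × 10⁻⁴ s⁻².
N = √(2.3371 × 10⁻⁴) = 0.015288 rad s⁻¹ ≈ 0.0153 rad s⁻¹.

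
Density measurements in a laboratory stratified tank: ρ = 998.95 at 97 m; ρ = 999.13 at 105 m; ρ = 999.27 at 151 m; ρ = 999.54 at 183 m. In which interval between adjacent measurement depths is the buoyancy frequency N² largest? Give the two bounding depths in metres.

Compute the density gradient over each adjacent pair:
  97–105 m: Δρ/Δz = 0.18/8 = 0.022 kg m⁻⁴
  105–151 m: Δρ/Δz = 0.14/46 = 3.0 × 10⁻³ kg m⁻⁴
  151–183 m: Δρ/Δz = 0.27/32 = 8.4 × 10⁻³ kg m⁻⁴
The largest gradient is in the 97–105 m interval — the pycnocline.

97–105 m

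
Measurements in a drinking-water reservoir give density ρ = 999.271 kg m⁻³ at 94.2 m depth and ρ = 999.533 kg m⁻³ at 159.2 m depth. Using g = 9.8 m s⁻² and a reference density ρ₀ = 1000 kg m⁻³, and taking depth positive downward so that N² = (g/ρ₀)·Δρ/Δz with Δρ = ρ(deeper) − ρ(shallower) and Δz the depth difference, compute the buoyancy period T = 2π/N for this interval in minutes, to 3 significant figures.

16.7 min

Δρ = 999.533 − 999.271 = 0.262 kg m⁻³ over Δz = 159.2 − 94.2 = 65 m.
N² = (9.8/1000) × (0.262/65) = 3.9502 × 10⁻⁵ s⁻².
N = √(3.9502 × 10⁻⁵) = 6.2851 × 10⁻³ rad s⁻¹, so T = 2π/N = 999.70 s = 16.662 min ≈ 16.7 min.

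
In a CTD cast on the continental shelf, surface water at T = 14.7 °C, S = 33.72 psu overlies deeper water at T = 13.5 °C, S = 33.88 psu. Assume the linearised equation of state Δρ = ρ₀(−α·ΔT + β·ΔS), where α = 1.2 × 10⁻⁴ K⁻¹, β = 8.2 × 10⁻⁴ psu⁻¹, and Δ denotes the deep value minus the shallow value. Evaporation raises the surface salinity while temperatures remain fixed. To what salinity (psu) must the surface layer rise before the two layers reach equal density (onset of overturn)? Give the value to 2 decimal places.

Neutral buoyancy requires −α(T_deep − T_surf) + β(S_deep − S_surf′) = 0.
S_surf′ = S_deep − (α/β)·ΔT = 33.88 − (1.2 × 10⁻⁴/8.2 × 10⁻⁴)·(-1.2) = 34.0556 psu.
Increase required: 34.0556 − 33.72 = 0.3356 psu.

34.06 psu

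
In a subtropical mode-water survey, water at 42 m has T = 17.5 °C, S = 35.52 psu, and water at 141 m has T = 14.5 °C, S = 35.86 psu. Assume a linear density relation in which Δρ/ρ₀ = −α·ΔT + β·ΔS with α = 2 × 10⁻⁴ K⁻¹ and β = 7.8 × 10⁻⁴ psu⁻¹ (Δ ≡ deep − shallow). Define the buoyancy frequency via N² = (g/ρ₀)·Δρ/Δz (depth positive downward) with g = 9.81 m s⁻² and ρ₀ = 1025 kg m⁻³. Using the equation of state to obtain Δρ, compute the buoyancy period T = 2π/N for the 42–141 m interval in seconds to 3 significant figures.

679 s

ΔT = -3.0 K, ΔS = +0.34 psu (deep − shallow).
Δρ/ρ₀ = −αΔT + βΔS = 6.00 × 10⁻⁴ + 2.652 × 10⁻⁴ = 8.652 × 10⁻⁴, so Δρ ≈ 0.8868 kg m⁻³.
N² = (g/ρ₀)·Δρ/Δz = g·(Δρ/ρ₀)/Δz = 9.81 × 8.652 × 10⁻⁴ / 99 = 8.5733 × 10⁻⁵ s⁻².
N = √(8.5733 × 10⁻⁵) = 9.2592 × 10⁻³ rad s⁻¹ → T = 2π/N = 678.59 s ≈ 679 s.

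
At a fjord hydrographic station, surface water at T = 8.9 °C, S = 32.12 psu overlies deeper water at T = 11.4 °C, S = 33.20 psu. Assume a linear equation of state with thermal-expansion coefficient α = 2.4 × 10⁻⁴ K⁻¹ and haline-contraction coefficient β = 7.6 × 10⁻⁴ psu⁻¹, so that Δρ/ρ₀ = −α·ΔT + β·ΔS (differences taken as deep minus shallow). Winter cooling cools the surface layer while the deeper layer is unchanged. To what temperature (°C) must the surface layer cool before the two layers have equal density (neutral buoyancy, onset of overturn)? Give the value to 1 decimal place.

Neutral buoyancy requires Δρ = 0, i.e. −α(T_deep − T_surf′) + β(S_deep − S_surf) = 0.
T_surf′ = T_deep − (β/α)·ΔS = 11.4 − (7.6 × 10⁻⁴/2.4 × 10⁻⁴)·(+1.08) = 7.980 °C.
Cooling required: 8.9 − (7.980) = 0.920 °C.

8.0 °C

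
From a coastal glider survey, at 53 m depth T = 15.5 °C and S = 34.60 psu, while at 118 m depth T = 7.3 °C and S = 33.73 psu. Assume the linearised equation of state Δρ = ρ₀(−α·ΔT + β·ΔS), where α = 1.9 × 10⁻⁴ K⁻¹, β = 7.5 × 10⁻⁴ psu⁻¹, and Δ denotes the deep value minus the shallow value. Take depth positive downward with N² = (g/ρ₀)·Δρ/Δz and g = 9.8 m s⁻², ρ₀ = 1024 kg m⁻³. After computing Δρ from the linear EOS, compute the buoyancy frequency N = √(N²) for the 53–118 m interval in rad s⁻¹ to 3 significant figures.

ΔT = -8.2 K, ΔS = -0.87 psu (deep − shallow).
Δρ/ρ₀ = −αΔT + βΔS = 1.558 × 10⁻³ − 6.525 × 10⁻⁴ = 9.055 × 10⁻⁴, so Δρ ≈ 0.9272 kg m⁻³.
N² = (g/ρ₀)·Δρ/Δz = g·(Δρ/ρ₀)/Δz = 9.8 × 9.055 × 10⁻⁴ / 65 = 1.3652 × 10⁻⁴ s⁻².
N = √(1.3652 × 10⁻⁴) = 0.011684 rad s⁻¹ ≈ 0.0117 rad s⁻¹.

0.0117 rad s⁻¹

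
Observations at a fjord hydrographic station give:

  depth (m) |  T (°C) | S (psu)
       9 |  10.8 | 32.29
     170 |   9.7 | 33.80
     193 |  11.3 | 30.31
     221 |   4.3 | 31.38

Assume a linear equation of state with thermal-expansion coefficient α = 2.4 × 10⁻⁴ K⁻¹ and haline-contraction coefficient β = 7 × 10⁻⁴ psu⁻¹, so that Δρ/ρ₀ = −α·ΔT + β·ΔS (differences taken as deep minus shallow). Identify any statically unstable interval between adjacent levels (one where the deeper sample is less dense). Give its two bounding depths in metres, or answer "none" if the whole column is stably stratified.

170–193 m

Evaluate Δρ/ρ₀ = −αΔT + βΔS across each adjacent pair:
  9–170 m: −αΔT+βΔS = −(2.4 × 10⁻⁴)(-1.1)+(7 × 10⁻⁴)(+1.51) = 1.3 × 10⁻³ → stable
  170–193 m: −αΔT+βΔS = −(2.4 × 10⁻⁴)(+1.6)+(7 × 10⁻⁴)(-3.49) = -2.8 × 10⁻³ → UNSTABLE
  193–221 m: −αΔT+βΔS = −(2.4 × 10⁻⁴)(-7.0)+(7 × 10⁻⁴)(+1.07) = 2.4 × 10⁻³ → stable
The 170–193 m interval has Δρ < 0: lighter water underlies denser water.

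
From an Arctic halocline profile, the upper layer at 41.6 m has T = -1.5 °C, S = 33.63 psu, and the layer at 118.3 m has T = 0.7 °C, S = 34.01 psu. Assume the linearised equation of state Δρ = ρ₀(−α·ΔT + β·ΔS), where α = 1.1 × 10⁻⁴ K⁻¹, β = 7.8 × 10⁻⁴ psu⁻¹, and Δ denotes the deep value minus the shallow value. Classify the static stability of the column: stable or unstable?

ΔT = 0.7 − -1.5 = +2.2 K and ΔS = 34.01 − 33.63 = +0.38 psu (deep − shallow).
−αΔT = -2.42 × 10⁻⁴; βΔS = 2.964 × 10⁻⁴; sum Δρ/ρ₀ = 5.44 × 10⁻⁵.
Δρ/ρ₀ > 0, so Δρ > 0: deeper water is denser → statically stable.

stable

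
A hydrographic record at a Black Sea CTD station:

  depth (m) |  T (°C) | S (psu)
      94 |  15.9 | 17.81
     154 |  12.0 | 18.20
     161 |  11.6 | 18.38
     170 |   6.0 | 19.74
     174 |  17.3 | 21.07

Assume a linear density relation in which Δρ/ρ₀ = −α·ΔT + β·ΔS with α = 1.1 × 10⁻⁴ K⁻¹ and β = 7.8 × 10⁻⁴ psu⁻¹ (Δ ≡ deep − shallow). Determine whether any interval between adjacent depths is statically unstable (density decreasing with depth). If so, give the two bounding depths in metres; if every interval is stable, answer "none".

170–174 m

Evaluate Δρ/ρ₀ = −αΔT + βΔS across each adjacent pair:
  94–154 m: −αΔT+βΔS = −(1.1 × 10⁻⁴)(-3.9)+(7.8 × 10⁻⁴)(+0.39) = 7.3 × 10⁻⁴ → stable
  154–161 m: −αΔT+βΔS = −(1.1 × 10⁻⁴)(-0.4)+(7.8 × 10⁻⁴)(+0.18) = 1.8 × 10⁻⁴ → stable
  161–170 m: −αΔT+βΔS = −(1.1 × 10⁻⁴)(-5.6)+(7.8 × 10⁻⁴)(+1.36) = 1.7 × 10⁻³ → stable
  170–174 m: −αΔT+βΔS = −(1.1 × 10⁻⁴)(+11.3)+(7.8 × 10⁻⁴)(+1.33) = -2.1 × 10⁻⁴ → UNSTABLE
The 170–174 m interval has Δρ < 0: lighter water underlies denser water.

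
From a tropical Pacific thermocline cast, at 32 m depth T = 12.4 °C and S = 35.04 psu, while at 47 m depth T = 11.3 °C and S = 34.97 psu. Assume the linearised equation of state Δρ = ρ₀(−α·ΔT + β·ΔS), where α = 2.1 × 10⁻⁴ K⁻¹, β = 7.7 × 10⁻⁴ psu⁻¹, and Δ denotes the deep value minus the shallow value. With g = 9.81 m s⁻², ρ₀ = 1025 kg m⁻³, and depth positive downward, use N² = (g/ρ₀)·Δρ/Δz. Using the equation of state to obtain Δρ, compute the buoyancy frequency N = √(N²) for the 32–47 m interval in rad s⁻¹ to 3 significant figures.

ΔT = -1.1 K, ΔS = -0.07 psu (deep − shallow).
Δρ/ρ₀ = −αΔT + βΔS = 2.31 × 10⁻⁴ − 5.39 × 10⁻⁵ = 1.771 × 10⁻⁴, so Δρ ≈ 0.1815 kg m⁻³.
N² = (g/ρ₀)·Δρ/Δz = g·(Δρ/ρ₀)/Δz = 9.81 × 1.771 × 10⁻⁴ / 15 = 1.1582 × 10⁻⁴ s⁻².
N = √(1.1582 × 10⁻⁴) = 0.010762 rad s⁻¹ ≈ 0.0108 rad s⁻¹.

0.0108 rad s⁻¹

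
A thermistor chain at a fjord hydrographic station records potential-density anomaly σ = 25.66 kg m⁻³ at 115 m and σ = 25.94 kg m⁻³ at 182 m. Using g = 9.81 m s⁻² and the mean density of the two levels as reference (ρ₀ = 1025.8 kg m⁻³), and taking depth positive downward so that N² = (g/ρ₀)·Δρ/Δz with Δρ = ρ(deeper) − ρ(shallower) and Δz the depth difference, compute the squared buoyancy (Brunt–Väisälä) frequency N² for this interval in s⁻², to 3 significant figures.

4.00 × 10⁻⁵ s⁻²

Δρ = 1025.94 − 1025.66 = 0.28 kg m⁻³ over Δz = 182 − 115 = 67 m.
N² = (9.81/1025.8) × (0.28/67) = 3.9966 × 10⁻⁵ s⁻² ≈ 4.00 × 10⁻⁵ s⁻².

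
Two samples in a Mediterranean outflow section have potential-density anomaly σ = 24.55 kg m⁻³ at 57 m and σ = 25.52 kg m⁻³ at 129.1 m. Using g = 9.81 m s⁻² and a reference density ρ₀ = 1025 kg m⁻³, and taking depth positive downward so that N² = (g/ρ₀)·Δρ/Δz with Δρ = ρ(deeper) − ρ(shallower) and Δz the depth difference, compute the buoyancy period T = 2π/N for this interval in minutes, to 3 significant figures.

9.23 min

Δρ = 1025.52 − 1024.55 = 0.97 kg m⁻³ over Δz = 129.1 − 57 = 72.1 m.
N² = (9.81/1025) × (0.97/72.1) = 1.2876 × 10⁻⁴ s⁻².
N = √(1.2876 × 10⁻⁴) = 0.011347 rad s⁻¹, so T = 2π/N = 553.73 s = 9.2288 min ≈ 9.23 min.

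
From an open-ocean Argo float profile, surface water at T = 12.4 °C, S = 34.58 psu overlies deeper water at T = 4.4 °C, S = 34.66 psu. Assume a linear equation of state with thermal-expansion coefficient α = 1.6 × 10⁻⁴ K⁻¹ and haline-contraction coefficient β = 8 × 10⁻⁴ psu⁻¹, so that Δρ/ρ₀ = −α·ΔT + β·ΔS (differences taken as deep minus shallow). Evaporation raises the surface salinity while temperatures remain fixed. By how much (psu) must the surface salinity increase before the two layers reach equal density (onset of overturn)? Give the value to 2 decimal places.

1.68 psu

Neutral buoyancy requires −α(T_deep − T_surf) + β(S_deep − S_surf′) = 0.
S_surf′ = S_deep − (α/β)·ΔT = 34.66 − (1.6 × 10⁻⁴/8 × 10⁻⁴)·(-8.0) = 36.2600 psu.
Increase required: 36.2600 − 34.58 = 1.6800 psu.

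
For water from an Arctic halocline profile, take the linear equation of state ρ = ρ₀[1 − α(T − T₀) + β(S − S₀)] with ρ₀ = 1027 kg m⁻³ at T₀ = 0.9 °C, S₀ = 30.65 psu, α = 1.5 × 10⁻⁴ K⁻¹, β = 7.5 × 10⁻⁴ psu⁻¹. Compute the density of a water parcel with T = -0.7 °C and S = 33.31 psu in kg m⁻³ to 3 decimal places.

T − T₀ = -1.6 K, S − S₀ = +2.66 psu.
Bracket = 1 − α·(-1.6) + β·(+2.66) = 1 + (2.235 × 10⁻³) = 1.0022350.
ρ = 1027 × 1.0022350 = 1029.295 kg m⁻³.

1029.295 kg m⁻³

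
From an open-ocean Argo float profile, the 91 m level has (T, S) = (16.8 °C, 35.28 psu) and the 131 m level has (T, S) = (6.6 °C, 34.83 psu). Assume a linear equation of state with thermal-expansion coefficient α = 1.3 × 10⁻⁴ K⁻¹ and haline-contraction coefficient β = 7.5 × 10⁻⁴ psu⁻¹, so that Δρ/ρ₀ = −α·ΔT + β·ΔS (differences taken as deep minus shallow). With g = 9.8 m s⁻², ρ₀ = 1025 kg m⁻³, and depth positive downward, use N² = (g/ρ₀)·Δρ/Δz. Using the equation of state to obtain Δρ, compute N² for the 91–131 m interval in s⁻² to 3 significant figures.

2.42 × 10⁻⁴ s⁻²

ΔT = -10.2 K, ΔS = -0.45 psu (deep − shallow).
Δρ/ρ₀ = −αΔT + βΔS = 1.326 × 10⁻³ − 3.375 × 10⁻⁴ = 9.885 × 10⁻⁴, so Δρ ≈ 1.013 kg m⁻³.
N² = (g/ρ₀)·Δρ/Δz = g·(Δρ/ρ₀)/Δz = 9.8 × 9.885 × 10⁻⁴ / 40 = 2.4218 × 10⁻⁴ s⁻² ≈ 2.42 × 10⁻⁴ s⁻².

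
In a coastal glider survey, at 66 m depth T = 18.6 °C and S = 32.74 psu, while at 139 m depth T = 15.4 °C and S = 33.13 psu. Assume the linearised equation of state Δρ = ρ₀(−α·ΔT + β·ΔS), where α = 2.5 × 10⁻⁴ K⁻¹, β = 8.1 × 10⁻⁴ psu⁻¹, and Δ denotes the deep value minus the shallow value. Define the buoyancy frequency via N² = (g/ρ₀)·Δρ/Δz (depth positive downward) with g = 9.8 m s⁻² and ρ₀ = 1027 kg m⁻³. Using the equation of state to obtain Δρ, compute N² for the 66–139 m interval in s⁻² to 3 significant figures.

1.50 × 10⁻⁴ s⁻²

ΔT = -3.2 K, ΔS = +0.39 psu (deep − shallow).
Δρ/ρ₀ = −αΔT + βΔS = 8.00 × 10⁻⁴ + 3.159 × 10⁻⁴ = 1.1159 × 10⁻³, so Δρ ≈ 1.146 kg m⁻³.
N² = (g/ρ₀)·Δρ/Δz = g·(Δρ/ρ₀)/Δz = 9.8 × 1.1159 × 10⁻³ / 73 = 1.4981 × 10⁻⁴ s⁻² ≈ 1.50 × 10⁻⁴ s⁻².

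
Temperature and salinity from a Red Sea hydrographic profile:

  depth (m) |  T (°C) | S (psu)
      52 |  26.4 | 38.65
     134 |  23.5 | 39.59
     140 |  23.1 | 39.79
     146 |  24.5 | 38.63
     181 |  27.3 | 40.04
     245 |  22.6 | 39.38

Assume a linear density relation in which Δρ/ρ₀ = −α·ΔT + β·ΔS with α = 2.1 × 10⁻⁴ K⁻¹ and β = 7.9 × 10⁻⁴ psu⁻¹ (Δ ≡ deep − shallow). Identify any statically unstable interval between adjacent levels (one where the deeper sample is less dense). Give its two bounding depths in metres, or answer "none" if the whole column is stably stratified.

140–146 m

Evaluate Δρ/ρ₀ = −αΔT + βΔS across each adjacent pair:
  52–134 m: −αΔT+βΔS = −(2.1 × 10⁻⁴)(-2.9)+(7.9 × 10⁻⁴)(+0.94) = 1.4 × 10⁻³ → stable
  134–140 m: −αΔT+βΔS = −(2.1 × 10⁻⁴)(-0.4)+(7.9 × 10⁻⁴)(+0.20) = 2.4 × 10⁻⁴ → stable
  140–146 m: −αΔT+βΔS = −(2.1 × 10⁻⁴)(+1.4)+(7.9 × 10⁻⁴)(-1.16) = -1.2 × 10⁻³ → UNSTABLE
  146–181 m: −αΔT+βΔS = −(2.1 × 10⁻⁴)(+2.8)+(7.9 × 10⁻⁴)(+1.41) = 5.3 × 10⁻⁴ → stable
  181–245 m: −αΔT+βΔS = −(2.1 × 10⁻⁴)(-4.7)+(7.9 × 10⁻⁴)(-0.66) = 4.7 × 10⁻⁴ → stable
The 140–146 m interval has Δρ < 0: lighter water underlies denser water.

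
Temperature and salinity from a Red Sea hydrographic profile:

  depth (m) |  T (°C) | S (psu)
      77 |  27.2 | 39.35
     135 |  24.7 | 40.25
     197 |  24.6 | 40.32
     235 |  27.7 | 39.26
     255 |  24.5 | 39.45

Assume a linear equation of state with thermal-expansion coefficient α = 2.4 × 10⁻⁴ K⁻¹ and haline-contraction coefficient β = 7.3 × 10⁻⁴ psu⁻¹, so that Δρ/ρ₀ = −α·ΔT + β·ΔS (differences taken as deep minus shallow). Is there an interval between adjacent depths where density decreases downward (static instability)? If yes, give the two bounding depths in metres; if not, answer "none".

197–235 m

Evaluate Δρ/ρ₀ = −αΔT + βΔS across each adjacent pair:
  77–135 m: −αΔT+βΔS = −(2.4 × 10⁻⁴)(-2.5)+(7.3 × 10⁻⁴)(+0.90) = 1.3 × 10⁻³ → stable
  135–197 m: −αΔT+βΔS = −(2.4 × 10⁻⁴)(-0.1)+(7.3 × 10⁻⁴)(+0.07) = 7.5 × 10⁻⁵ → stable
  197–235 m: −αΔT+βΔS = −(2.4 × 10⁻⁴)(+3.1)+(7.3 × 10⁻⁴)(-1.06) = -1.5 × 10⁻³ → UNSTABLE
  235–255 m: −αΔT+βΔS = −(2.4 × 10⁻⁴)(-3.2)+(7.3 × 10⁻⁴)(+0.19) = 9.1 × 10⁻⁴ → stable
The 197–235 m interval has Δρ < 0: lighter water underlies denser water.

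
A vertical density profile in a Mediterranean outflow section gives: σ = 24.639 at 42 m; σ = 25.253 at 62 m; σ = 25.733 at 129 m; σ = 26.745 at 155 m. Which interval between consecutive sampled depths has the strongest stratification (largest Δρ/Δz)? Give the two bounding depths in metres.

Compute the density gradient over each adjacent pair:
  42–62 m: Δρ/Δz = 0.614/20 = 0.031 kg m⁻⁴
  62–129 m: Δρ/Δz = 0.480/67 = 7.2 × 10⁻³ kg m⁻⁴
  129–155 m: Δρ/Δz = 1.012/26 = 0.039 kg m⁻⁴
The largest gradient is in the 129–155 m interval — the pycnocline.

129–155 m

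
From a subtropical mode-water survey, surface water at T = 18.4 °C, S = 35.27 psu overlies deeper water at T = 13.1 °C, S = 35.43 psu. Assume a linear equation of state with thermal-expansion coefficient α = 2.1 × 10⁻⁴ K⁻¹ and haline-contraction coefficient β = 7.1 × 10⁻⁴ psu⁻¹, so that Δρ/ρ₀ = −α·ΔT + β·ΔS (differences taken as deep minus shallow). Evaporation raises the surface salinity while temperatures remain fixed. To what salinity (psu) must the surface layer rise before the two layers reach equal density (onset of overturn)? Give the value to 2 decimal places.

37.00 psu

Neutral buoyancy requires −α(T_deep − T_surf) + β(S_deep − S_surf′) = 0.
S_surf′ = S_deep − (α/β)·ΔT = 35.43 − (2.1 × 10⁻⁴/7.1 × 10⁻⁴)·(-5.3) = 36.9976 psu.
Increase required: 36.9976 − 35.27 = 1.7276 psu.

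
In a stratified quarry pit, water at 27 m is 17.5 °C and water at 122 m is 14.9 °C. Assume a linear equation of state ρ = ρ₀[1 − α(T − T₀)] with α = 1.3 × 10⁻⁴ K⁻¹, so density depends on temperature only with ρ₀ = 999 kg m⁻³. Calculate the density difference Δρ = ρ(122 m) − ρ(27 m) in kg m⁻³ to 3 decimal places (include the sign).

ΔT = -2.6 K, Δρ/ρ₀ = −αΔT = 3.38 × 10⁻⁴.
Δρ = 999 × (3.38 × 10⁻⁴) = +0.338 kg m⁻³.
Positive Δρ: denser below, stable.

+0.338 kg m⁻³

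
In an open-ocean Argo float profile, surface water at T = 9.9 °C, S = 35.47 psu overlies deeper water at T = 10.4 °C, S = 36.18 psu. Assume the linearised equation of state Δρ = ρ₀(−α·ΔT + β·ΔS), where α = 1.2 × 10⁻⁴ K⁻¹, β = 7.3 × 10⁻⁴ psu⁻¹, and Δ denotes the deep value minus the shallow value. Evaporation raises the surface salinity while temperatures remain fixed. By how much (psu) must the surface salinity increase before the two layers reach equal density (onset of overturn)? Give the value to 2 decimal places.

Neutral buoyancy requires −α(T_deep − T_surf) + β(S_deep − S_surf′) = 0.
S_surf′ = S_deep − (α/β)·ΔT = 36.18 − (1.2 × 10⁻⁴/7.3 × 10⁻⁴)·(+0.5) = 36.0978 psu.
Increase required: 36.0978 − 35.47 = 0.6278 psu.

0.63 psu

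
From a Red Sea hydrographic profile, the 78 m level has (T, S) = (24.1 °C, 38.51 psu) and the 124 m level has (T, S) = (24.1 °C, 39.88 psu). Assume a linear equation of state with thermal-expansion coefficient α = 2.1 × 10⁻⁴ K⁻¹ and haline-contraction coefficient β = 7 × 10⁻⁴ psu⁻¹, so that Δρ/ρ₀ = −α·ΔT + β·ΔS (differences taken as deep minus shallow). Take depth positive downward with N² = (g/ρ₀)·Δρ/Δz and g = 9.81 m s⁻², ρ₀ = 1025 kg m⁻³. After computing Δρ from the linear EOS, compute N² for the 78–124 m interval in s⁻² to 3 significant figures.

2.05 × 10⁻⁴ s⁻²

ΔT = +0.0 K, ΔS = +1.37 psu (deep − shallow).
Δρ/ρ₀ = −αΔT + βΔS = 0 + 9.59 × 10⁻⁴ = 9.59 × 10⁻⁴, so Δρ ≈ 0.9830 kg m⁻³.
N² = (g/ρ₀)·Δρ/Δz = g·(Δρ/ρ₀)/Δz = 9.81 × 9.59 × 10⁻⁴ / 46 = 2.0452 × 10⁻⁴ s⁻² ≈ 2.05 × 10⁻⁴ s⁻².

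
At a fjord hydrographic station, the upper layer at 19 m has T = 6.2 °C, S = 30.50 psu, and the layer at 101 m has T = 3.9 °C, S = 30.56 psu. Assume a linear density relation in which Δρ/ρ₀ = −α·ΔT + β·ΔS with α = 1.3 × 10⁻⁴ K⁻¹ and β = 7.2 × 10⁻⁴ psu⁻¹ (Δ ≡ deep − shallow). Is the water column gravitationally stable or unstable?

stable

ΔT = 3.9 − 6.2 = -2.3 K and ΔS = 30.56 − 30.50 = +0.06 psu (deep − shallow).
−αΔT = 2.99 × 10⁻⁴; βΔS = 4.32 × 10⁻⁵; sum Δρ/ρ₀ = 3.422 × 10⁻⁴.
Δρ/ρ₀ > 0, so Δρ > 0: deeper water is denser → statically stable.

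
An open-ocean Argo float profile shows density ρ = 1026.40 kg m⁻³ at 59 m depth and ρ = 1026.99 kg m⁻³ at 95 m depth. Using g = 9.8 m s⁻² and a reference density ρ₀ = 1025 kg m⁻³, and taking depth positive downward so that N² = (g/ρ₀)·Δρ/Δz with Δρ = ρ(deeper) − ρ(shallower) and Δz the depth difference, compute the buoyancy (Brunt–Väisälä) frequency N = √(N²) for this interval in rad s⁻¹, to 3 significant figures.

0.0125 rad s⁻¹

Δρ = 1026.99 − 1026.40 = 0.59 kg m⁻³ over Δz = 95 − 59 = 36 m.
N² = (9.8/1025) × (0.59/36) = 1.5669 × 10⁻⁴ s⁻².
N = √(1.5669 × 10⁻⁴) = 0.012518 rad s⁻¹ ≈ 0.0125 rad s⁻¹.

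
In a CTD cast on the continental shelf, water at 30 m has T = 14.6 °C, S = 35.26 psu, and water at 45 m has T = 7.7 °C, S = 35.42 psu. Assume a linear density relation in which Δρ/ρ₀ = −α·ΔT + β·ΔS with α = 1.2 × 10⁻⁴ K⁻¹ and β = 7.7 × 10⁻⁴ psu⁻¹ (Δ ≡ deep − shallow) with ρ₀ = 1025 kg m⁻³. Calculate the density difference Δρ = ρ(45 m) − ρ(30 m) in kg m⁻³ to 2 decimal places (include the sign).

ΔT = -6.9 K, ΔS = +0.16 psu (deep − shallow).
Δρ/ρ₀ = −(1.2 × 10⁻⁴)(-6.9) + (7.7 × 10⁻⁴)(+0.16) = 9.512 × 10⁻⁴.
Δρ = 1025 × (9.512 × 10⁻⁴) = +0.97 kg m⁻³.
Positive Δρ: denser below, stable.

+0.97 kg m⁻³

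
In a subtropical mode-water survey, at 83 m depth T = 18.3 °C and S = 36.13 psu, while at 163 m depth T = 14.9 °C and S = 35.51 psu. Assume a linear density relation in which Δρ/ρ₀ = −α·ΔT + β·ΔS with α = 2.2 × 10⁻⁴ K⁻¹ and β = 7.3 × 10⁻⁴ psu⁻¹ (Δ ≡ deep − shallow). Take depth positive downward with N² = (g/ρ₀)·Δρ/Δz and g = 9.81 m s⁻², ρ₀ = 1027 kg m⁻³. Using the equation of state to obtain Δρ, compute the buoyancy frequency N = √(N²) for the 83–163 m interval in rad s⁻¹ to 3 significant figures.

ΔT = -3.4 K, ΔS = -0.62 psu (deep − shallow).
Δρ/ρ₀ = −αΔT + βΔS = 7.48 × 10⁻⁴ − 4.526 × 10⁻⁴ = 2.954 × 10⁻⁴, so Δρ ≈ 0.3034 kg m⁻³.
N² = (g/ρ₀)·Δρ/Δz = g·(Δρ/ρ₀)/Δz = 9.81 × 2.954 × 10⁻⁴ / 80 = 3.6223 × 10⁻⁵ s⁻².
N = √(3.6223 × 10⁻⁵) = 6.0186 × 10⁻³ rad s⁻¹ ≈ 6.02 × 10⁻³ rad s⁻¹.

6.02 × 10⁻³ rad s⁻¹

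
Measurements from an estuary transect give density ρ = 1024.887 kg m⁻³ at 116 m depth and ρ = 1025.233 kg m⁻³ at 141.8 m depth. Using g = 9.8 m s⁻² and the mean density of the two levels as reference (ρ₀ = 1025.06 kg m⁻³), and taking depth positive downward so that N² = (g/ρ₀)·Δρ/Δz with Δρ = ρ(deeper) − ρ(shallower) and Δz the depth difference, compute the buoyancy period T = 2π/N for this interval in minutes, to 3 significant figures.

9.25 min

Δρ = 1025.233 − 1024.887 = 0.346 kg m⁻³ over Δz = 141.8 − 116 = 25.8 m.
N² = (9.8/1025.06) × (0.346/25.8) = 1.2821 × 10⁻⁴ s⁻².
N = √(1.2821 × 10⁻⁴) = 0.011323 rad s⁻¹, so T = 2π/N = 554.90 s = 9.2483 min ≈ 9.25 min.
N² > 0, so the interval is statically stable.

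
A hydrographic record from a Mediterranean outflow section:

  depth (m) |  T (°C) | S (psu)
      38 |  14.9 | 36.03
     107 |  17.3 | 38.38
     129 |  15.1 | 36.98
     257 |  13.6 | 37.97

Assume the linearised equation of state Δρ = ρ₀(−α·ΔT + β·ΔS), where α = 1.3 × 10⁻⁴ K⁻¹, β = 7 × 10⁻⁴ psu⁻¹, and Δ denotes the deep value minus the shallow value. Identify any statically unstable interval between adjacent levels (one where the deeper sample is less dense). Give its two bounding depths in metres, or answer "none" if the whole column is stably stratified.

Evaluate Δρ/ρ₀ = −αΔT + βΔS across each adjacent pair:
  38–107 m: −αΔT+βΔS = −(1.3 × 10⁻⁴)(+2.4)+(7 × 10⁻⁴)(+2.35) = 1.3 × 10⁻³ → stable
  107–129 m: −αΔT+βΔS = −(1.3 × 10⁻⁴)(-2.2)+(7 × 10⁻⁴)(-1.40) = -6.9 × 10⁻⁴ → UNSTABLE
  129–257 m: −αΔT+βΔS = −(1.3 × 10⁻⁴)(-1.5)+(7 × 10⁻⁴)(+0.99) = 8.9 × 10⁻⁴ → stable
The 107–129 m interval has Δρ < 0: lighter water underlies denser water.

107–129 m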